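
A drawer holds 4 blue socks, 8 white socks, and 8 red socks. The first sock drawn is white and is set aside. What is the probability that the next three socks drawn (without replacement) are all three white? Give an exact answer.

35/969

After the first draw, 7 of the remaining 19 socks are white.
P = 7/19 × 6/18 × 5/17 = 210/5814 = 35/969.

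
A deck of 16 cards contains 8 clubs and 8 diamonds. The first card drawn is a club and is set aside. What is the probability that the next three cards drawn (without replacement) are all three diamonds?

With the first card removed, 8 diamonds remain out of 15.
P = 8/15 × 7/14 × 6/13 = 336/2730 = 8/65.

8/65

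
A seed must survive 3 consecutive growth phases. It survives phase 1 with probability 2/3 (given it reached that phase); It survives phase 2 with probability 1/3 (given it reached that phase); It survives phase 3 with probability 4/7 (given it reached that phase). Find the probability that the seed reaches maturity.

Each stage is reached only if all earlier stages succeed, so
P = 2/3 × 1/3 × 4/7 = 8/63.

8/63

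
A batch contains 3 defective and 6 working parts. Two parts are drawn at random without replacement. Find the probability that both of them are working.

5/12

P(all working) = 6/9 × 5/8 = 30/72 = 5/12.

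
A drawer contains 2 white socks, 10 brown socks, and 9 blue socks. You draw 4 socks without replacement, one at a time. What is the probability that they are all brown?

2/57

P(every draw is brown) = 10/21 × 9/20 × 8/19 × 7/18 = 5040/143640 = 2/57.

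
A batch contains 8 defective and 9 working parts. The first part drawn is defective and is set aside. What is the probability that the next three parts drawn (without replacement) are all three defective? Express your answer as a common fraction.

With the first part removed, 7 defective remain out of 16.
P = 7/16 × 6/15 × 5/14 = 210/3360 = 1/16.

1/16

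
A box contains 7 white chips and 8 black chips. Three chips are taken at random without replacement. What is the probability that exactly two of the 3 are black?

One ordering (black drawn first) has probability 8/15 × 7/14 × 7/13 = 392/2730 = 28/195.
There are C(3,2) = 3 such orderings, each equally likely, so P = 3 × 28/195 = 28/65.

28/65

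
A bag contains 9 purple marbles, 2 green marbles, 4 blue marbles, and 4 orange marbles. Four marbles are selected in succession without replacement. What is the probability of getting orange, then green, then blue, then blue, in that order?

Chain rule:
P = 4/19 × 2/18 × 4/17 × 3/16 = 96/93024 = 1/969.

1/969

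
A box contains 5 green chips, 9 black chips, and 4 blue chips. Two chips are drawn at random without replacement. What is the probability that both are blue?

2/51

P(every draw is blue) = 4/18 × 3/17 = 12/306 = 2/51.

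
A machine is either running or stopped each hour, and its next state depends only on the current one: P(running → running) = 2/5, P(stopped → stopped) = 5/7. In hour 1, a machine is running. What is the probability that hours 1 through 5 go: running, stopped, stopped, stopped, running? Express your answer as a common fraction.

30/343

Hour 1 is given. For each transition, use the conditional probability from the current state:
P(stopped | running) = 3/5; P(stopped | stopped) = 5/7; P(stopped | stopped) = 5/7; P(running | stopped) = 2/7.
P = 3/5 × 5/7 × 5/7 × 2/7 = 150/1715 = 30/343.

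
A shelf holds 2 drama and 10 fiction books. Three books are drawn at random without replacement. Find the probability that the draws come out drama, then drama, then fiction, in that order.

1/66

Chain rule:
P = 2/12 × 1/11 × 10/10 = 20/1320 = 1/66.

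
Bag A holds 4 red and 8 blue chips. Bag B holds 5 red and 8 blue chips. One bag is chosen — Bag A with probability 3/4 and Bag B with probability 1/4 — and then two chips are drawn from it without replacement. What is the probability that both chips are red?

From Bag A: P(both red) = (4/12)(3/11) = 1/11.
From Bag B: P(both red) = (5/13)(4/12) = 5/39.
Total probability = (3/4)(1/11) + (1/4)(5/39) = 43/429.

43/429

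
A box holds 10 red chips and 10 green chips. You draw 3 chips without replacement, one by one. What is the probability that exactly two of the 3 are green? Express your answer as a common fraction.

15/38

One ordering (green drawn first) has probability 10/20 × 9/19 × 10/18 = 900/6840 = 5/38.
There are C(3,2) = 3 such orderings, each equally likely, so P = 3 × 5/38 = 15/38.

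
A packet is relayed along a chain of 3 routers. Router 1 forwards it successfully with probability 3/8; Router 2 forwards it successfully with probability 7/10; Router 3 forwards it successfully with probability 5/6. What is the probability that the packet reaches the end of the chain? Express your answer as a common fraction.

Each stage is reached only if all earlier stages succeed, so
P = 3/8 × 7/10 × 5/6 = 105/480 = 7/32.

7/32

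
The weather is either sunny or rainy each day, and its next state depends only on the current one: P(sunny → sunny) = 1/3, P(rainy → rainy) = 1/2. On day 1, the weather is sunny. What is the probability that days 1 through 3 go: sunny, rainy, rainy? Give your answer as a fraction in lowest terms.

1/3

Day 1 is given. For each transition, use the conditional probability from the current state:
P(rainy | sunny) = 2/3; P(rainy | rainy) = 1/2.
P = 2/3 × 1/2 = 2/6 = 1/3.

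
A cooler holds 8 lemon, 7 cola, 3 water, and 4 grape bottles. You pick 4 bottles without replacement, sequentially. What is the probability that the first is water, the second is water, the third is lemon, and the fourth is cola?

Multiply the probability of each draw given the previous ones:
P = 3/22 × 2/21 × 8/20 × 7/19 = 336/175560 = 2/1045.

2/1045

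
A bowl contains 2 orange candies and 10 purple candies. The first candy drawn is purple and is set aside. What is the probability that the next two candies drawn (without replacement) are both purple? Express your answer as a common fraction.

36/55

With the first candy removed, 9 purple remain out of 11.
P = 9/11 × 8/10 = 72/110 = 36/55.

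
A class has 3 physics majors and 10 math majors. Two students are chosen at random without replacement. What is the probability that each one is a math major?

15/26

P(all math majors) = 10/13 × 9/12 = 90/156 = 15/26.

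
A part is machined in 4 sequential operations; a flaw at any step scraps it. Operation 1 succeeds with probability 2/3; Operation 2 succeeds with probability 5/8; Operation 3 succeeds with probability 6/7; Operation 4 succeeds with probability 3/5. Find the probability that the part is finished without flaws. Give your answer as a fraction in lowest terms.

Each stage is reached only if all earlier stages succeed, so
P = 2/3 × 5/8 × 6/7 × 3/5 = 180/840 = 3/14.

3/14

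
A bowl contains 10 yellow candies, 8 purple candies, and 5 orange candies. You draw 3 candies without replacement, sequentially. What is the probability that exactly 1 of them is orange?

765/1771

One ordering (orange drawn first) has probability 5/23 × 18/22 × 17/21 = 1530/10626 = 255/1771.
There are C(3,1) = 3 such orderings, each equally likely, so P = 3 × 255/1771 = 765/1771.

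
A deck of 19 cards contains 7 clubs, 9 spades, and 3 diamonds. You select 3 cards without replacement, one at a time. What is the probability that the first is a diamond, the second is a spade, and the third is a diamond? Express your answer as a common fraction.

Multiply the probability of each draw given the previous ones:
P = 3/19 × 9/18 × 2/17 = 54/5814 = 3/323.

3/323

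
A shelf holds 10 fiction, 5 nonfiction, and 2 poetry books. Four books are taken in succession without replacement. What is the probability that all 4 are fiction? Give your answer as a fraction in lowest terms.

P = 10/17 × 9/16 × 8/15 × 7/14 = 5040/57120 = 3/34.

3/34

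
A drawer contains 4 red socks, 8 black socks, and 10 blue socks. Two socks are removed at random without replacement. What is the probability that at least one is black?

P(no black) = 14/22 × 13/21 = 182/462 = 13/33.
P(at least one) = 1 − 13/33 = 20/33.

20/33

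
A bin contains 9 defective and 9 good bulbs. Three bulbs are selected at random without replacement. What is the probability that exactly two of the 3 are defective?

27/68

One ordering (defective drawn first) has probability 9/18 × 8/17 × 9/16 = 648/4896 = 9/68.
There are C(3,2) = 3 such orderings, each equally likely, so P = 3 × 9/68 = 27/68.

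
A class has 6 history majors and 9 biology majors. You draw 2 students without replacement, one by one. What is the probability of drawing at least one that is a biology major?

6/7

P(no biology majors) = 6/15 × 5/14 = 30/210 = 1/7.
P(at least one) = 1 − 1/7 = 6/7.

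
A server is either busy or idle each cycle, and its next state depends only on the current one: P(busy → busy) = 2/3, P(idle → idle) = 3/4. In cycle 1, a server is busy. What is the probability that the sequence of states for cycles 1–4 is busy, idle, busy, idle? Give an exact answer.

Cycle 1 is given. For each transition, use the conditional probability from the current state:
P(idle | busy) = 1/3; P(busy | idle) = 1/4; P(idle | busy) = 1/3.
P = 1/3 × 1/4 × 1/3 = 1/36.

1/36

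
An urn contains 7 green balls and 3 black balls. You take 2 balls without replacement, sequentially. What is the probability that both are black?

P(all black) = 3/10 × 2/9 = 6/90 = 1/15.

1/15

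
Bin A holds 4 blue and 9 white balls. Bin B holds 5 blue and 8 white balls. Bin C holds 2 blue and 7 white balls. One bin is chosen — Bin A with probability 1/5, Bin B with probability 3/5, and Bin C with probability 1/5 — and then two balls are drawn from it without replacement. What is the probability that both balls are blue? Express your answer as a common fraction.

229/2340

From Bin A: P(both blue) = (4/13)(3/12) = 1/13.
From Bin B: P(both blue) = (5/13)(4/12) = 5/39.
From Bin C: P(both blue) = (2/9)(1/8) = 1/36.
Total probability = (1/5)(1/13) + (3/5)(5/39) + (1/5)(1/36) = 229/2340.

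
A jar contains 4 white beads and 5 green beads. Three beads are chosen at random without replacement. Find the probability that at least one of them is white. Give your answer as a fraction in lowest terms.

37/42

P(no white) = 5/9 × 4/8 × 3/7 = 60/504 = 5/42.
P(at least one) = 1 − 5/42 = 37/42.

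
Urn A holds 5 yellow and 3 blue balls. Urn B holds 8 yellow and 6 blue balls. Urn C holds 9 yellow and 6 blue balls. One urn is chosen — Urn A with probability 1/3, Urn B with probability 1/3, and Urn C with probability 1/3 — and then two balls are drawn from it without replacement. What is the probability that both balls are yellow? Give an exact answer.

From Urn A: P(both yellow) = (5/8)(4/7) = 5/14.
From Urn B: P(both yellow) = (8/14)(7/13) = 4/13.
From Urn C: P(both yellow) = (9/15)(8/14) = 12/35.
Total probability = (1/3)(5/14) + (1/3)(4/13) + (1/3)(12/35) = 131/390.

131/390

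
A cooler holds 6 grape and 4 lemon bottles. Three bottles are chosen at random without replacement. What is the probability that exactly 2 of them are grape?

One ordering (grape drawn first) has probability 6/10 × 5/9 × 4/8 = 120/720 = 1/6.
There are C(3,2) = 3 such orderings, each equally likely, so P = 3 × 1/6 = 1/2.

1/2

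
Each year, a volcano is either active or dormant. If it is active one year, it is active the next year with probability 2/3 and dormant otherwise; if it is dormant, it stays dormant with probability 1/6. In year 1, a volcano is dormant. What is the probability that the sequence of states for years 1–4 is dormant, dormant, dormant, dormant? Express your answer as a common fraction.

Year 1 is given. For each transition, use the conditional probability from the current state:
P(dormant | dormant) = 1/6; P(dormant | dormant) = 1/6; P(dormant | dormant) = 1/6.
P = 1/6 × 1/6 × 1/6 = 1/216.

1/216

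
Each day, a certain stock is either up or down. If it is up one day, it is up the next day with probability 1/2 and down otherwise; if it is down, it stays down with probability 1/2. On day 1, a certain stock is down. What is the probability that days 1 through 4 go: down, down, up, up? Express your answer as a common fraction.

1/8

Day 1 is given. For each transition, use the conditional probability from the current state:
P(down | down) = 1/2; P(up | down) = 1/2; P(up | up) = 1/2.
P = 1/2 × 1/2 × 1/2 = 1/8.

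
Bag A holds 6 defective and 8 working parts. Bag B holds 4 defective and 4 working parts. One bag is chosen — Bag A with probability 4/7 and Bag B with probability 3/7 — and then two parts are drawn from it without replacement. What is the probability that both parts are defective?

237/1274

From Bag A: P(both defective) = (6/14)(5/13) = 15/91.
From Bag B: P(both defective) = (4/8)(3/7) = 3/14.
Total probability = (4/7)(15/91) + (3/7)(3/14) = 237/1274.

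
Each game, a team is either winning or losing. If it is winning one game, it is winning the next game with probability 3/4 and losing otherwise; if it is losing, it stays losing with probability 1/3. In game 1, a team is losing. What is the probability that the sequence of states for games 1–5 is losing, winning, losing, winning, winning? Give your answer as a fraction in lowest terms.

1/12

Game 1 is given. For each transition, use the conditional probability from the current state:
P(winning | losing) = 2/3; P(losing | winning) = 1/4; P(winning | losing) = 2/3; P(winning | winning) = 3/4.
P = 2/3 × 1/4 × 2/3 × 3/4 = 12/144 = 1/12.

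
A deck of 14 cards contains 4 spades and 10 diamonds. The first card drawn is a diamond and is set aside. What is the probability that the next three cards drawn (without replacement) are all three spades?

After the first draw, 4 of the remaining 13 cards are spades.
P = 4/13 × 3/12 × 2/11 = 24/1716 = 2/143.

2/143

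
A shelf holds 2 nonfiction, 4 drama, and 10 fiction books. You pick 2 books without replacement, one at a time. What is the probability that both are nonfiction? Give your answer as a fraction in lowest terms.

P(every draw is nonfiction) = 2/16 × 1/15 = 2/240 = 1/120.

1/120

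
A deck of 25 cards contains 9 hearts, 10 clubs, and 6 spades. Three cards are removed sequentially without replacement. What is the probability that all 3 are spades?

1/115

P(every draw is a spade) = 6/25 × 5/24 × 4/23 = 120/13800 = 1/115.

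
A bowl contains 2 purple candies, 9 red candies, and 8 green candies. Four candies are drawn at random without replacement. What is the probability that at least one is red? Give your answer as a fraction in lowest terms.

611/646

P(no red) = 10/19 × 9/18 × 8/17 × 7/16 = 5040/93024 = 35/646.
P(at least one) = 1 − 35/646 = 611/646.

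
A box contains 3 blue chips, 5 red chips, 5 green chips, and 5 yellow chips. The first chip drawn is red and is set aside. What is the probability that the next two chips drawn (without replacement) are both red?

After the first draw, 4 of the remaining 17 chips are red.
P = 4/17 × 3/16 = 12/272 = 3/68.

3/68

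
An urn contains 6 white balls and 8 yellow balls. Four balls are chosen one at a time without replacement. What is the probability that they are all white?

P(all white) = 6/14 × 5/13 × 4/12 × 3/11 = 360/24024 = 15/1001.

15/1001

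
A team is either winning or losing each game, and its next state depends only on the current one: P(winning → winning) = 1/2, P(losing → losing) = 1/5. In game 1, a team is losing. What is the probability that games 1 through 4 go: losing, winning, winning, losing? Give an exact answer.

Game 1 is given. For each transition, use the conditional probability from the current state:
P(winning | losing) = 4/5; P(winning | winning) = 1/2; P(losing | winning) = 1/2.
P = 4/5 × 1/2 × 1/2 = 4/20 = 1/5.

1/5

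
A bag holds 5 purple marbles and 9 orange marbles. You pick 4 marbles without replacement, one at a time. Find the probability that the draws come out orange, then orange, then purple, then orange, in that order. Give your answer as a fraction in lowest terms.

15/143

Multiply the probability of each draw given the previous ones:
P = 9/14 × 8/13 × 5/12 × 7/11 = 2520/24024 = 15/143.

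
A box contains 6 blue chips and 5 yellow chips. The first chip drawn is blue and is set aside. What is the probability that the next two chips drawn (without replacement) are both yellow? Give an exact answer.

With the first chip removed, 5 yellow remain out of 10.
P = 5/10 × 4/9 = 20/90 = 2/9.

2/9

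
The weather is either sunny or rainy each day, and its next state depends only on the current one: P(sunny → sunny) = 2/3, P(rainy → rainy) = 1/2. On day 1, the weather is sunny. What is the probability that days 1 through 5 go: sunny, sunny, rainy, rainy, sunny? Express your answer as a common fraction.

1/18

Day 1 is given. For each transition, use the conditional probability from the current state:
P(sunny | sunny) = 2/3; P(rainy | sunny) = 1/3; P(rainy | rainy) = 1/2; P(sunny | rainy) = 1/2.
P = 2/3 × 1/3 × 1/2 × 1/2 = 2/36 = 1/18.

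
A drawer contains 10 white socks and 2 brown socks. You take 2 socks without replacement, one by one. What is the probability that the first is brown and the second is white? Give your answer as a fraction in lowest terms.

5/33

Multiply the probability of each draw given the previous ones:
P = 2/12 × 10/11 = 20/132 = 5/33.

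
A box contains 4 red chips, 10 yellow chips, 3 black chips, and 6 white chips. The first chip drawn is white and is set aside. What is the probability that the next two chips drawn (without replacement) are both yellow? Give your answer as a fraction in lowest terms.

With the first chip removed, 10 yellow remain out of 22.
P = 10/22 × 9/21 = 90/462 = 15/77.

15/77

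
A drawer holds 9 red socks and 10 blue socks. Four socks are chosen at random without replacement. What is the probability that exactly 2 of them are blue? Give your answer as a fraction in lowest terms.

135/323

One ordering (blue drawn first) has probability 10/19 × 9/18 × 9/17 × 8/16 = 6480/93024 = 45/646.
There are C(4,2) = 6 such orderings, each equally likely, so P = 6 × 45/646 = 135/323.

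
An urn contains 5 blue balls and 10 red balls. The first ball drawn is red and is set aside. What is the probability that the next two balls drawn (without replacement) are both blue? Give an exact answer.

10/91

After the first draw, 5 of the remaining 14 balls are blue.
P = 5/14 × 4/13 = 20/182 = 10/91.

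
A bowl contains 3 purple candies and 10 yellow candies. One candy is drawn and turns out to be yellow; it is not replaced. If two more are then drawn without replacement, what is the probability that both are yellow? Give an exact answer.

6/11

After the first draw, 9 of the remaining 12 candies are yellow.
P = 9/12 × 8/11 = 72/132 = 6/11.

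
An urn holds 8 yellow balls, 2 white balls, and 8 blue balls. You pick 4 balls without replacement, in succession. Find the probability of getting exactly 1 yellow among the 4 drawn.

One ordering (yellow drawn first) has probability 8/18 × 10/17 × 9/16 × 8/15 = 5760/73440 = 4/51.
There are C(4,1) = 4 such orderings, each equally likely, so P = 4 × 4/51 = 16/51.

16/51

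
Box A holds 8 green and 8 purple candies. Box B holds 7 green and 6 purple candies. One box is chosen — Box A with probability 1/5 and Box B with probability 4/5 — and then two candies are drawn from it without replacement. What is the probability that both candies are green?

511/1950

From Box A: P(both green) = (8/16)(7/15) = 7/30.
From Box B: P(both green) = (7/13)(6/12) = 7/26.
Total probability = (1/5)(7/30) + (4/5)(7/26) = 511/1950.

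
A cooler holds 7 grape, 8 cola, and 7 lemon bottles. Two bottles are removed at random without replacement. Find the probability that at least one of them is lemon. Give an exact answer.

6/11

P(no lemon) = 15/22 × 14/21 = 210/462 = 5/11.
P(at least one) = 1 − 5/11 = 6/11.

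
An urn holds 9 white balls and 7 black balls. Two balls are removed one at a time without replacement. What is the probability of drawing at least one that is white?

33/40

P(no white) = 7/16 × 6/15 = 42/240 = 7/40.
P(at least one) = 1 − 7/40 = 33/40.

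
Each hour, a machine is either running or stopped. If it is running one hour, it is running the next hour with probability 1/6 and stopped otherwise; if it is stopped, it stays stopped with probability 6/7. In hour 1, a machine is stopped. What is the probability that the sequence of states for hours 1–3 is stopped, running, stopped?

5/42

Hour 1 is given. For each transition, use the conditional probability from the current state:
P(running | stopped) = 1/7; P(stopped | running) = 5/6.
P = 1/7 × 5/6 = 5/42.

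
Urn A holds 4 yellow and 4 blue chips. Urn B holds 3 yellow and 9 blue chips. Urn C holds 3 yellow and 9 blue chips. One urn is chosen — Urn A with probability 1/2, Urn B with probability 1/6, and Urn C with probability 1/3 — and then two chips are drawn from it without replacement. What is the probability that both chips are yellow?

From Urn A: P(both yellow) = (4/8)(3/7) = 3/14.
From Urn B: P(both yellow) = (3/12)(2/11) = 1/22.
From Urn C: P(both yellow) = (3/12)(2/11) = 1/22.
Total probability = (1/2)(3/14) + (1/6)(1/22) + (1/3)(1/22) = 10/77.

10/77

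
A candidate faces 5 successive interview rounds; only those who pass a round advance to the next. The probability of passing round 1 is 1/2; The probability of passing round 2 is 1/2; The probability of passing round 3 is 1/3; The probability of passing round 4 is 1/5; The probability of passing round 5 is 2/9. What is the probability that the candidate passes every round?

1/270

Multiplying along the chain,
P = 1/2 × 1/2 × 1/3 × 1/5 × 2/9 = 2/540 = 1/270.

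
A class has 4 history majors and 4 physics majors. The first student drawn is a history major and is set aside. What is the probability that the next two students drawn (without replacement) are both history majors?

1/7

After the first draw, 3 of the remaining 7 students are history majors.
P = 3/7 × 2/6 = 6/42 = 1/7.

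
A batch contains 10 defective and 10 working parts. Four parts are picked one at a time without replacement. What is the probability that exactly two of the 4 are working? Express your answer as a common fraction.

One ordering (working drawn first) has probability 10/20 × 9/19 × 10/18 × 9/17 = 8100/116280 = 45/646.
There are C(4,2) = 6 such orderings, each equally likely, so P = 6 × 45/646 = 135/323.

135/323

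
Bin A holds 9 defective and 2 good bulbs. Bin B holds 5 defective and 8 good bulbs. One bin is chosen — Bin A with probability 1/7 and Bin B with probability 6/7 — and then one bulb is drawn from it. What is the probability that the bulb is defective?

From Bin A: P(defective) = 9/11.
From Bin B: P(defective) = 5/13.
Total probability = (1/7)(9/11) + (6/7)(5/13) = 447/1001.

447/1001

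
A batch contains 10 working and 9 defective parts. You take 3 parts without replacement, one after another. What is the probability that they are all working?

P(every draw is working) = 10/19 × 9/18 × 8/17 = 720/5814 = 40/323.

40/323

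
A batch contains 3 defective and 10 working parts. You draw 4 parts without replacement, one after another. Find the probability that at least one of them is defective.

P(no defective) = 10/13 × 9/12 × 8/11 × 7/10 = 5040/17160 = 42/143.
P(at least one) = 1 − 42/143 = 101/143.

101/143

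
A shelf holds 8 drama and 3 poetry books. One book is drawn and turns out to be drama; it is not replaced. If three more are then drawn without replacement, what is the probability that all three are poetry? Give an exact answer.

1/120

With the first book removed, 3 poetry remain out of 10.
P = 3/10 × 2/9 × 1/8 = 6/720 = 1/120.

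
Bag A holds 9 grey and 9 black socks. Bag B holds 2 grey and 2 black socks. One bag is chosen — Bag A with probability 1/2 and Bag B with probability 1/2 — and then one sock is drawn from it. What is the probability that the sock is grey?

From Bag A: P(grey) = 9/18.
From Bag B: P(grey) = 2/4.
Total probability = (1/2)(9/18) + (1/2)(2/4) = 1/2.

1/2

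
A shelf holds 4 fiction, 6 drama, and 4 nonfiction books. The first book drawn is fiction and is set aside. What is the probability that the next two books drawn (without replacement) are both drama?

5/26

With the first book removed, 6 drama remain out of 13.
P = 6/13 × 5/12 = 30/156 = 5/26.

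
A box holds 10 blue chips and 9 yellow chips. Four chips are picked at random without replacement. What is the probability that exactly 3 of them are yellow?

70/323

One ordering (yellow drawn first) has probability 9/19 × 8/18 × 7/17 × 10/16 = 5040/93024 = 35/646.
There are C(4,3) = 4 such orderings, each equally likely, so P = 4 × 35/646 = 70/323.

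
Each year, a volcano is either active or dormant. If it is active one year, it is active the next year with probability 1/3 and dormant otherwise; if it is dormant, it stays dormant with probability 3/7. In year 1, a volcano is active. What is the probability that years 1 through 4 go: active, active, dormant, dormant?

Year 1 is given. For each transition, use the conditional probability from the current state:
P(active | active) = 1/3; P(dormant | active) = 2/3; P(dormant | dormant) = 3/7.
P = 1/3 × 2/3 × 3/7 = 6/63 = 2/21.

2/21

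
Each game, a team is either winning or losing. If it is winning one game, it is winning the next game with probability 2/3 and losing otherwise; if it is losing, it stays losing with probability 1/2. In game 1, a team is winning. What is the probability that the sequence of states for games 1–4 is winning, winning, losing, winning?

Game 1 is given. For each transition, use the conditional probability from the current state:
P(winning | winning) = 2/3; P(losing | winning) = 1/3; P(winning | losing) = 1/2.
P = 2/3 × 1/3 × 1/2 = 2/18 = 1/9.

1/9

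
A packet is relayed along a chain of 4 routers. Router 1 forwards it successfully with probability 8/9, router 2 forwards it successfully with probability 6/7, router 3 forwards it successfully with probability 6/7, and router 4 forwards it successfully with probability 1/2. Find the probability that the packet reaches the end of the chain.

16/49

The events are sequential, so multiply the conditional probabilities:
P = 8/9 × 6/7 × 6/7 × 1/2 = 288/882 = 16/49.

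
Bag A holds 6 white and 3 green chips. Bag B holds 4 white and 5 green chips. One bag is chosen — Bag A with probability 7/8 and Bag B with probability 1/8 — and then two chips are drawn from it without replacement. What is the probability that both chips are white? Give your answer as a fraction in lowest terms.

From Bag A: P(both white) = (6/9)(5/8) = 5/12.
From Bag B: P(both white) = (4/9)(3/8) = 1/6.
Total probability = (7/8)(5/12) + (1/8)(1/6) = 37/96.

37/96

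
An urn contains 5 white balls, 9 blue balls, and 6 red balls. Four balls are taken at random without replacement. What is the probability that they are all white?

P(all white) = 5/20 × 4/19 × 3/18 × 2/17 = 120/116280 = 1/969.

1/969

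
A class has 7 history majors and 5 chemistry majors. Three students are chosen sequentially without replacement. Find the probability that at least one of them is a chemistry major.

37/44

P(no chemistry majors) = 7/12 × 6/11 × 5/10 = 210/1320 = 7/44.
P(at least one) = 1 − 7/44 = 37/44.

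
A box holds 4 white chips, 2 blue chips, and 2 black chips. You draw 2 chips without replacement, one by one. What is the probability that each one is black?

1/28

P = 2/8 × 1/7 = 2/56 = 1/28.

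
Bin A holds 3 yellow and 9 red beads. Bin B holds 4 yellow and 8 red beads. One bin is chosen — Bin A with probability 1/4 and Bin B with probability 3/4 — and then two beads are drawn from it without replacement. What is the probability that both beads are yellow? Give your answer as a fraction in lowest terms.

7/88

From Bin A: P(both yellow) = (3/12)(2/11) = 1/22.
From Bin B: P(both yellow) = (4/12)(3/11) = 1/11.
Total probability = (1/4)(1/22) + (3/4)(1/11) = 7/88.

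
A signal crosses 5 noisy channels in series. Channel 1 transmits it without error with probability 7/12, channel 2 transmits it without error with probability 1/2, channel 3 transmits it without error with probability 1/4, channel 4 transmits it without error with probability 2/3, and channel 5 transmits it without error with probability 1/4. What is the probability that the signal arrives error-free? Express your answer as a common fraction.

7/576

The events are sequential, so multiply the conditional probabilities:
P = 7/12 × 1/2 × 1/4 × 2/3 × 1/4 = 14/1152 = 7/576.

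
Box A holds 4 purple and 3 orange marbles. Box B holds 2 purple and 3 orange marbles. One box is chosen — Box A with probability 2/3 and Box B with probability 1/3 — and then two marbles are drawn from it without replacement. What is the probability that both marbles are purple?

From Box A: P(both purple) = (4/7)(3/6) = 2/7.
From Box B: P(both purple) = (2/5)(1/4) = 1/10.
Total probability = (2/3)(2/7) + (1/3)(1/10) = 47/210.

47/210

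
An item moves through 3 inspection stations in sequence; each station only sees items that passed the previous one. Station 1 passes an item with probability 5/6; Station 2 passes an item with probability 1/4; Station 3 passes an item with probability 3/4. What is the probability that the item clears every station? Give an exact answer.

Each stage is reached only if all earlier stages succeed, so
P = 5/6 × 1/4 × 3/4 = 15/96 = 5/32.

5/32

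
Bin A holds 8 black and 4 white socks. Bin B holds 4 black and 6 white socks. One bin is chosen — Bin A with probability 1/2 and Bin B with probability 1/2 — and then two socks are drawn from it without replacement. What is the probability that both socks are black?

From Bin A: P(both black) = (8/12)(7/11) = 14/33.
From Bin B: P(both black) = (4/10)(3/9) = 2/15.
Total probability = (1/2)(14/33) + (1/2)(2/15) = 46/165.

46/165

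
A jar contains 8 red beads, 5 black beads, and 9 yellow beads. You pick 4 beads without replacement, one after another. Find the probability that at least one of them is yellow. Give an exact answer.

120/133

P(no yellow) = 13/22 × 12/21 × 11/20 × 10/19 = 17160/175560 = 13/133.
P(at least one) = 1 − 13/133 = 120/133.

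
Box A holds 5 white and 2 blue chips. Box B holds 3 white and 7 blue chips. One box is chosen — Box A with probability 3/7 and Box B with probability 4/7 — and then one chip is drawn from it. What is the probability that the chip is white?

117/245

From Box A: P(white) = 5/7.
From Box B: P(white) = 3/10.
Total probability = (3/7)(5/7) + (4/7)(3/10) = 117/245.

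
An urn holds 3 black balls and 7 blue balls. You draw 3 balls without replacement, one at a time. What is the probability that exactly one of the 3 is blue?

One ordering (blue drawn first) has probability 7/10 × 3/9 × 2/8 = 42/720 = 7/120.
There are C(3,1) = 3 such orderings, each equally likely, so P = 3 × 7/120 = 7/40.

7/40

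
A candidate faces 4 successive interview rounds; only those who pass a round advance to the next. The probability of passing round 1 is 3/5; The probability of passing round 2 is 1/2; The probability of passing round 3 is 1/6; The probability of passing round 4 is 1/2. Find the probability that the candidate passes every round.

1/40

Multiplying along the chain,
P = 3/5 × 1/2 × 1/6 × 1/2 = 3/120 = 1/40.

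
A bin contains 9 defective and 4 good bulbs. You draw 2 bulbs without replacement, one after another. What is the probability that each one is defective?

6/13

P = 9/13 × 8/12 = 72/156 = 6/13.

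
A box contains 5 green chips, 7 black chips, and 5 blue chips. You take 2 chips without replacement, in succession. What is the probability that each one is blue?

P(every draw is blue) = 5/17 × 4/16 = 20/272 = 5/68.

5/68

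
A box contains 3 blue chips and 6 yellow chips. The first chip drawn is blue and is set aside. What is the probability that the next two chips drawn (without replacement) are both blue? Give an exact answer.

After the first draw, 2 of the remaining 8 chips are blue.
P = 2/8 × 1/7 = 2/56 = 1/28.

1/28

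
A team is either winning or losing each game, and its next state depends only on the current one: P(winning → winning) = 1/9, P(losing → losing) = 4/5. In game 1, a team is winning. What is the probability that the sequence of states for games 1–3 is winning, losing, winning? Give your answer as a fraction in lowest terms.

Game 1 is given. For each transition, use the conditional probability from the current state:
P(losing | winning) = 8/9; P(winning | losing) = 1/5.
P = 8/9 × 1/5 = 8/45.

8/45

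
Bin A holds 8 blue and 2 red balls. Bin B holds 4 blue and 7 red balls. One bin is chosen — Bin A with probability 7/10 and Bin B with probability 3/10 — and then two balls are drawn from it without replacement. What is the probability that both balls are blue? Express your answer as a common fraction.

1159/2475

From Bin A: P(both blue) = (8/10)(7/9) = 28/45.
From Bin B: P(both blue) = (4/11)(3/10) = 6/55.
Total probability = (7/10)(28/45) + (3/10)(6/55) = 1159/2475.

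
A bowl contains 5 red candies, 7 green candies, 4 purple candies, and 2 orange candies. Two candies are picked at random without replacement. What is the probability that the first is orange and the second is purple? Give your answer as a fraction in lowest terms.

Multiply the probability of each draw given the previous ones:
P = 2/18 × 4/17 = 8/306 = 4/153.

4/153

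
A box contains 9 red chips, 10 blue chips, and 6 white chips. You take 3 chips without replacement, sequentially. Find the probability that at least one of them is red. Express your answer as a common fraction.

87/115

P(no red) = 16/25 × 15/24 × 14/23 = 3360/13800 = 28/115.
P(at least one) = 1 − 28/115 = 87/115.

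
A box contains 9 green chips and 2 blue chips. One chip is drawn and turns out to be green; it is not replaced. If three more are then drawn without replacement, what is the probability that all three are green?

7/15

After the first draw, 8 of the remaining 10 chips are green.
P = 8/10 × 7/9 × 6/8 = 336/720 = 7/15.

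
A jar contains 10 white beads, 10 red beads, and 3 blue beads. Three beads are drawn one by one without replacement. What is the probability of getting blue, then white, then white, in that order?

45/1771

Multiply the probability of each draw given the previous ones:
P = 3/23 × 10/22 × 9/21 = 270/10626 = 45/1771.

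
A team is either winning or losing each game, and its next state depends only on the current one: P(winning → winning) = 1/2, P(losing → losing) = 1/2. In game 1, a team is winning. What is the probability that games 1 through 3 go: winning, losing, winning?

Game 1 is given. For each transition, use the conditional probability from the current state:
P(losing | winning) = 1/2; P(winning | losing) = 1/2.
P = 1/2 × 1/2 = 1/4.

1/4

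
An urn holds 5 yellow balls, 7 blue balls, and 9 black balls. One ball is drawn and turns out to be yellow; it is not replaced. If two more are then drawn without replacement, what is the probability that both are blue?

With the first ball removed, 7 blue remain out of 20.
P = 7/20 × 6/19 = 42/380 = 21/190.

21/190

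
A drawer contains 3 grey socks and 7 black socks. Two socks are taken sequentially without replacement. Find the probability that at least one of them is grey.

P(no grey) = 7/10 × 6/9 = 42/90 = 7/15.
P(at least one) = 1 − 7/15 = 8/15.

8/15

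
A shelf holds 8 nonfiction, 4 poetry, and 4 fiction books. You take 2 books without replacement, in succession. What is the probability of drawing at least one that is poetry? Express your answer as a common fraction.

9/20

P(no poetry) = 12/16 × 11/15 = 132/240 = 11/20.
P(at least one) = 1 − 11/20 = 9/20.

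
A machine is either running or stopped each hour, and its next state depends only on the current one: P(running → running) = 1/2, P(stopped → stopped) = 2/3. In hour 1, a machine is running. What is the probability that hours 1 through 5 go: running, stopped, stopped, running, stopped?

Hour 1 is given. For each transition, use the conditional probability from the current state:
P(stopped | running) = 1/2; P(stopped | stopped) = 2/3; P(running | stopped) = 1/3; P(stopped | running) = 1/2.
P = 1/2 × 2/3 × 1/3 × 1/2 = 2/36 = 1/18.

1/18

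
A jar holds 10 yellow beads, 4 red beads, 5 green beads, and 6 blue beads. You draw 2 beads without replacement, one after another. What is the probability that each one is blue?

P(every draw is blue) = 6/25 × 5/24 = 30/600 = 1/20.

1/20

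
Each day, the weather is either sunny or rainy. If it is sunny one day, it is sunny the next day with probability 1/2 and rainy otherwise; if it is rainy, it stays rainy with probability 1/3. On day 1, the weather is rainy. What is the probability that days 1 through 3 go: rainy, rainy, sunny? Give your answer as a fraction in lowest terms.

Day 1 is given. For each transition, use the conditional probability from the current state:
P(rainy | rainy) = 1/3; P(sunny | rainy) = 2/3.
P = 1/3 × 2/3 = 2/9.

2/9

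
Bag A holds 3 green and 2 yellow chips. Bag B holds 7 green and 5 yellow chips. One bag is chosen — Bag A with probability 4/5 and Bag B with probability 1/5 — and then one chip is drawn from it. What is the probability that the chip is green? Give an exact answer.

From Bag A: P(green) = 3/5.
From Bag B: P(green) = 7/12.
Total probability = (4/5)(3/5) + (1/5)(7/12) = 179/300.

179/300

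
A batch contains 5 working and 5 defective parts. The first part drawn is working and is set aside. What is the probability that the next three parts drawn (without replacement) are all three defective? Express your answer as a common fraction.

5/42

After the first draw, 5 of the remaining 9 parts are defective.
P = 5/9 × 4/8 × 3/7 = 60/504 = 5/42.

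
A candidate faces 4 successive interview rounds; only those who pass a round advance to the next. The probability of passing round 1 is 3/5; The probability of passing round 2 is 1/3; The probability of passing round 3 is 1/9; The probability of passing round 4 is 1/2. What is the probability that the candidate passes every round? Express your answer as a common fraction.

Multiplying along the chain,
P = 3/5 × 1/3 × 1/9 × 1/2 = 3/270 = 1/90.

1/90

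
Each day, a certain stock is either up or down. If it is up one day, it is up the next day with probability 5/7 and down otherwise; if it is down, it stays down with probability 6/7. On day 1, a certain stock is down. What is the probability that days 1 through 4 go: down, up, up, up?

Day 1 is given. For each transition, use the conditional probability from the current state:
P(up | down) = 1/7; P(up | up) = 5/7; P(up | up) = 5/7.
P = 1/7 × 5/7 × 5/7 = 25/343.

25/343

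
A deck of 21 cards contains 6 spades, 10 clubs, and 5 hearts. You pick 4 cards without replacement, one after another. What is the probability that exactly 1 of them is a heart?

80/171

One ordering (a heart drawn first) has probability 5/21 × 16/20 × 15/19 × 14/18 = 16800/143640 = 20/171.
There are C(4,1) = 4 such orderings, each equally likely, so P = 4 × 20/171 = 80/171.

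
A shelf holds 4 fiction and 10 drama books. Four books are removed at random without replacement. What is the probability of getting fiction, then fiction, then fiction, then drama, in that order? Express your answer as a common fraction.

10/1001

Each draw changes the counts, so multiply the conditional probabilities along the sequence:
P = 4/14 × 3/13 × 2/12 × 10/11 = 240/24024 = 10/1001.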